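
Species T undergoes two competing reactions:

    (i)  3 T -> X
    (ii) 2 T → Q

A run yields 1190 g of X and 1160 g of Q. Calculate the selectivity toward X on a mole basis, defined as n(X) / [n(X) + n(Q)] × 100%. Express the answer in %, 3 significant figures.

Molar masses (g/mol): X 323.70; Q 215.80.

40.6 %

n(X) = 1190 / 323.70 = 3.676 mol
n(Q) = 1160 / 215.80 = 5.375 mol
selectivity = 3.676/(3.676+5.375) × 100 = 40.61 %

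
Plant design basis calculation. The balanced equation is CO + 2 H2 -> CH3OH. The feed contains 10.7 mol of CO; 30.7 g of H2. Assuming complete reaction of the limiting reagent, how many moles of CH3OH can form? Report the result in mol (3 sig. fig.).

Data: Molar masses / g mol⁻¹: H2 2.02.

n(CO) = 10.70 mol
n(H2) = 30.70 / 2.02 = 15.20 mol
n/ν for CO = 10.70/1 = 10.70
n/ν for H2 = 15.20/2 = 7.600
Smallest n/ν is H2 → limiting reagent.
n(CH3OH) = (1/2) × 15.20 = 7.600 mol

7.60 mol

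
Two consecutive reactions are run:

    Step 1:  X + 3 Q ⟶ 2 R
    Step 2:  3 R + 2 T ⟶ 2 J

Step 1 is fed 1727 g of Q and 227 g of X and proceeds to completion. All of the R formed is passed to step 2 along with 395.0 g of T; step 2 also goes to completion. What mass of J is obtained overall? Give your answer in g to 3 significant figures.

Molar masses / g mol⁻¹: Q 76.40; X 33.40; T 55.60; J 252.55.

Step 1:
n(Q) = 1727 / 76.40 = 22.60 mol
n(X) = 227.0 / 33.40 = 6.796 mol
n/ν for Q = 22.60/3 = 7.533
n/ν for X = 6.796/1 = 6.796
Smallest n/ν is X → limiting reagent.
n(R) produced = (2/1) × 6.796 = 13.59 mol
Step 2:
n(R) available = 13.59 mol
n(T) = 395.0 / 55.60 = 7.104 mol
n/ν for R = 13.59/3 = 4.530
n/ν for T = 7.104/2 = 3.552
Smallest n/ν is T → limiting reagent.
n(J) = (2/2) × 7.104 = 7.104 mol
mass = 7.104 × 252.55 = 1794 g

1790 g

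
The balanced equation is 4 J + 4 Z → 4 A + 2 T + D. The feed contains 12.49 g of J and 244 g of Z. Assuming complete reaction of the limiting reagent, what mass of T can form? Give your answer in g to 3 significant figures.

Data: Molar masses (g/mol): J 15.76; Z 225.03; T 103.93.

n(J) = 12.49 / 15.76 = 0.7925 mol
n(Z) = 244.0 / 225.03 = 1.084 mol
n/ν for J = 0.7925/4 = 0.1981
n/ν for Z = 1.084/4 = 0.2710
Smallest n/ν is J → limiting reagent.
n(T) = (2/4) × 0.7925 = 0.3963 mol
mass = 0.3963 × 103.93 = 41.19 g

41.2 g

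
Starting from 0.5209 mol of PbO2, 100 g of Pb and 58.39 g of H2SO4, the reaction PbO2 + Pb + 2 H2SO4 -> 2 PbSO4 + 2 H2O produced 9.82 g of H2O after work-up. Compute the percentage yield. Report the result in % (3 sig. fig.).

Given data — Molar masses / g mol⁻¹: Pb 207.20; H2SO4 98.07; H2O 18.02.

n(PbO2) = 0.5209 mol
n(Pb) = 100.0 / 207.20 = 0.4826 mol
n(H2SO4) = 58.39 / 98.07 = 0.5954 mol
n/ν → PbO2: 0.5209, Pb: 0.4826, H2SO4: 0.2977; H2SO4 is limiting.
theoretical n(H2O) = (2/2) × 0.5954 = 0.5954 mol → 10.73 g
% yield = 9.82 / 10.73 × 100 = 91.52 %

91.5 %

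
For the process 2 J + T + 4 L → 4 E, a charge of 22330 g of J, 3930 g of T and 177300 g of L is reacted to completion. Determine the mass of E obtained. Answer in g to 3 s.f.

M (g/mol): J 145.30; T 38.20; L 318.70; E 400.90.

n(J) = 22330 / 145.30 = 153.7 mol
n(T) = 3930 / 38.20 = 102.9 mol
n(L) = 177300 / 318.70 = 556.3 mol
n/ν for J = 153.7/2 = 76.85
n/ν for T = 102.9/1 = 102.9
n/ν for L = 556.3/4 = 139.1
Smallest n/ν is J → limiting reagent.
n(E) = (4/2) × 153.7 = 307.4 mol
mass = 307.4 × 400.90 = 123200 g

123000 g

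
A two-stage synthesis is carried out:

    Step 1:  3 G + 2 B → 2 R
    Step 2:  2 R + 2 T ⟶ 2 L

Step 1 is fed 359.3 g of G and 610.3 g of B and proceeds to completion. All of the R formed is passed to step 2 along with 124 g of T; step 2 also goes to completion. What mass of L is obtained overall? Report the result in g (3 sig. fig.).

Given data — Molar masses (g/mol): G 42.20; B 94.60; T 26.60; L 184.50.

860 g

Step 1:
n(G) = 359.3 / 42.20 = 8.514 mol
n(B) = 610.3 / 94.60 = 6.451 mol
n/ν for G = 8.514/3 = 2.838
n/ν for B = 6.451/2 = 3.226
Smallest n/ν is G → limiting reagent.
n(R) produced = (2/3) × 8.514 = 5.676 mol
Step 2:
n(R) available = 5.676 mol
n(T) = 124.0 / 26.60 = 4.662 mol
n/ν for R = 5.676/2 = 2.838
n/ν for T = 4.662/2 = 2.331
Smallest n/ν is T → limiting reagent.
n(L) = (2/2) × 4.662 = 4.662 mol
mass = 4.662 × 184.50 = 860.1 g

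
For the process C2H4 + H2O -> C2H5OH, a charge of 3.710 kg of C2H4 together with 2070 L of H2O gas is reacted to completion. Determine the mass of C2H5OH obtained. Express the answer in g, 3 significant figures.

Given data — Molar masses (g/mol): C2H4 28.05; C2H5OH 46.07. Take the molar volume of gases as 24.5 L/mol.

3890 g

n(C2H4) = 3.710×1000 / 28.05 = 132.3 mol
n(H2O) = 2070 / 24.5 = 84.49 mol
n/ν → C2H4: 132.3, H2O: 84.49; H2O is limiting.
n(C2H5OH) = (1/1) × 84.49 = 84.49 mol
mass = 84.49 × 46.07 = 3892 g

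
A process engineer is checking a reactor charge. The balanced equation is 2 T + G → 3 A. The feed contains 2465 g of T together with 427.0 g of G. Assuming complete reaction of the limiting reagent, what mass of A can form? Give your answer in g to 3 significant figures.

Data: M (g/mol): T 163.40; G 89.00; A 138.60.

n(T) = 2465 / 163.40 = 15.09 mol
n(G) = 427.0 / 89.00 = 4.798 mol
n/ν for T = 15.09/2 = 7.545
n/ν for G = 4.798/1 = 4.798
Smallest n/ν is G → limiting reagent.
n(A) = (3/1) × 4.798 = 14.39 mol
mass = 14.39 × 138.60 = 1994 g

1990 g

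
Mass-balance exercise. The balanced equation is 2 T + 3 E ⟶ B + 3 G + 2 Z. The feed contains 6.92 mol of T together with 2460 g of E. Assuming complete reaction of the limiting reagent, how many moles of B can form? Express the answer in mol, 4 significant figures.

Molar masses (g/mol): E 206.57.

n(T) = 6.920 mol
n(E) = 2460 / 206.57 = 11.91 mol
n/ν for T = 6.920/2 = 3.460
n/ν for E = 11.91/3 = 3.970
Smallest n/ν is T → limiting reagent.
n(B) = (1/2) × 6.920 = 3.460 mol

3.460 mol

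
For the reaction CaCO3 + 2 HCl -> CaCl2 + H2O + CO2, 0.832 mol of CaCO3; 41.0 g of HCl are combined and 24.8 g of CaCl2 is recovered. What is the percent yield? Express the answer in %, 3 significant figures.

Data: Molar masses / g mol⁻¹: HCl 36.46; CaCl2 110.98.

39.7 %

n(CaCO3) = 0.8320 mol
n(HCl) = 41.00 / 36.46 = 1.125 mol
n/ν for CaCO3 = 0.8320/1 = 0.8320
n/ν for HCl = 1.125/2 = 0.5625
Smallest n/ν is HCl → limiting reagent.
theoretical n(CaCl2) = (1/2) × 1.125 = 0.5625 mol → 62.43 g
% yield = 24.8 / 62.43 × 100 = 39.72 %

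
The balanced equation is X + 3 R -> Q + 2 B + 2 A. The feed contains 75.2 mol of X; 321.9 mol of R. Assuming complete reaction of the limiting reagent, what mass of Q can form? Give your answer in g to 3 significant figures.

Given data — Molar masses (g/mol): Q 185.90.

n(X) = 75.20 mol
n(R) = 321.9 mol
n/ν → X: 75.20, R: 107.3; X is limiting.
n(Q) = (1/1) × 75.20 = 75.20 mol
mass = 75.20 × 185.90 = 13980 g

14000 g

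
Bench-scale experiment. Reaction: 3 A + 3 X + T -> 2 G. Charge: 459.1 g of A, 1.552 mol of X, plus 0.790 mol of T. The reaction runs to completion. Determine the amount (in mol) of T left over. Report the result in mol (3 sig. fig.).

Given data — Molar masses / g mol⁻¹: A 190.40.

0.273 mol

n(A) = 459.1 / 190.40 = 2.411 mol
n(X) = 1.552 mol
n(T) = 0.7900 mol
n/ν for A = 2.411/3 = 0.8037
n/ν for X = 1.552/3 = 0.5173
n/ν for T = 0.7900/1 = 0.7900
Smallest n/ν is X → limiting reagent.
T consumed = (1/3) × 1.552 = 0.5173 mol
T remaining = 0.7900 − 0.5173 = 0.2727 mol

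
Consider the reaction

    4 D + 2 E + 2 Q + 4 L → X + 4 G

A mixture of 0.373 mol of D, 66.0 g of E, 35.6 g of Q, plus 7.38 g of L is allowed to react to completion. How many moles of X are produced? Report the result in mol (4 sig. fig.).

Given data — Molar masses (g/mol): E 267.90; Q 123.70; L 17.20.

n(D) = 0.3730 mol
n(E) = 66.00 / 267.90 = 0.2464 mol
n(Q) = 35.60 / 123.70 = 0.2878 mol
n(L) = 7.380 / 17.20 = 0.4291 mol
n/ν for D = 0.3730/4 = 0.09325
n/ν for E = 0.2464/2 = 0.1232
n/ν for Q = 0.2878/2 = 0.1439
n/ν for L = 0.4291/4 = 0.1073
Smallest n/ν is D → limiting reagent.
n(X) = (1/4) × 0.3730 = 0.09325 mol

0.09325 mol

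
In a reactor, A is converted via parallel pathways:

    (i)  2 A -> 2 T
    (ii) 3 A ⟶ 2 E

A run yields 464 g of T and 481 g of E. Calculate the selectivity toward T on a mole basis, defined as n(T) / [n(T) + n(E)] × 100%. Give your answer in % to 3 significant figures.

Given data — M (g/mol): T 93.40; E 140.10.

59.1 %

n(T) = 464 / 93.40 = 4.968 mol
n(E) = 481 / 140.10 = 3.433 mol
selectivity = 4.968/(4.968+3.433) × 100 = 59.14 %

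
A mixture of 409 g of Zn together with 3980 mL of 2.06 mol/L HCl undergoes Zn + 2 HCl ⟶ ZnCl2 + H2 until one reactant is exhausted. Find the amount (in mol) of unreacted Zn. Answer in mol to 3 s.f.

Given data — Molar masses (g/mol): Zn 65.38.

n(Zn) = 409.0 / 65.38 = 6.256 mol
n(HCl) = 2.06 × 3980/1000 = 8.199 mol
n/ν for Zn = 6.256/1 = 6.256
n/ν for HCl = 8.199/2 = 4.100
Smallest n/ν is HCl → limiting reagent.
Zn consumed = (1/2) × 8.199 = 4.100 mol
Zn remaining = 6.256 − 4.100 = 2.156 mol

2.16 mol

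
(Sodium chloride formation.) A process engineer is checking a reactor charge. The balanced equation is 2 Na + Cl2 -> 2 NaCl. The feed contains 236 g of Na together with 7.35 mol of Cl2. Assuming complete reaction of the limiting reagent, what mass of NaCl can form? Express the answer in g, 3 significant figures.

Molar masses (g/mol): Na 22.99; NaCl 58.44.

n(Na) = 236.0 / 22.99 = 10.27 mol
n(Cl2) = 7.350 mol
n/ν → Na: 5.135, Cl2: 7.350; Na is limiting.
n(NaCl) = (2/2) × 10.27 = 10.27 mol
mass = 10.27 × 58.44 = 600.2 g

600 g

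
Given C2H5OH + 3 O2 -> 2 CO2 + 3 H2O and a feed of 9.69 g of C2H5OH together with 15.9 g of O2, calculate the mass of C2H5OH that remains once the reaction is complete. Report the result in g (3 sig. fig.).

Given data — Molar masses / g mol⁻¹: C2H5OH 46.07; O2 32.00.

n(C2H5OH) = 9.690 / 46.07 = 0.2103 mol
n(O2) = 15.90 / 32.00 = 0.4969 mol
n/ν for C2H5OH = 0.2103/1 = 0.2103
n/ν for O2 = 0.4969/3 = 0.1656
Smallest n/ν is O2 → limiting reagent.
C2H5OH consumed = (1/3) × 0.4969 = 0.1656 mol
C2H5OH remaining = 0.2103 − 0.1656 = 0.04470 mol
mass = 0.04470 × 46.07 = 2.059 g

2.06 g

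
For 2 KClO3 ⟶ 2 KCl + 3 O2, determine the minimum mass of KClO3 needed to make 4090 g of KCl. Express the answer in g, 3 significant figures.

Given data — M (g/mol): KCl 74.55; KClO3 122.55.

6720 g

n(KCl) = 4090 / 74.55 = 54.86 mol
n(KClO3) = (2/2) × 54.86 = 54.86 mol
mass = 54.86 × 122.55 = 6723 g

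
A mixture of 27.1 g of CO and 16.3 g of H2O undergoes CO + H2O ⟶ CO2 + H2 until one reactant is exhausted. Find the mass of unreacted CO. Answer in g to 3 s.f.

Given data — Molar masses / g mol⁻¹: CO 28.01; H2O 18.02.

1.76 g

n(CO) = 27.10 / 28.01 = 0.9675 mol
n(H2O) = 16.30 / 18.02 = 0.9046 mol
n/ν for CO = 0.9675/1 = 0.9675
n/ν for H2O = 0.9046/1 = 0.9046
Smallest n/ν is H2O → limiting reagent.
CO consumed = (1/1) × 0.9046 = 0.9046 mol
CO remaining = 0.9675 − 0.9046 = 0.06290 mol
mass = 0.06290 × 28.01 = 1.762 g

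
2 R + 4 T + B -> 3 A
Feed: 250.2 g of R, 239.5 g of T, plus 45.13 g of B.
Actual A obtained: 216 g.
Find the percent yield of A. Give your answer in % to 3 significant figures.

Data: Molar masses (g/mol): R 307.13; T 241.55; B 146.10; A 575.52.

n(R) = 250.2 / 307.13 = 0.8146 mol
n(T) = 239.5 / 241.55 = 0.9915 mol
n(B) = 45.13 / 146.10 = 0.3089 mol
n/ν for R = 0.8146/2 = 0.4073
n/ν for T = 0.9915/4 = 0.2479
n/ν for B = 0.3089/1 = 0.3089
Smallest n/ν is T → limiting reagent.
theoretical n(A) = (3/4) × 0.9915 = 0.7436 mol → 428.0 g
% yield = 216 / 428.0 × 100 = 50.47 %

50.5 %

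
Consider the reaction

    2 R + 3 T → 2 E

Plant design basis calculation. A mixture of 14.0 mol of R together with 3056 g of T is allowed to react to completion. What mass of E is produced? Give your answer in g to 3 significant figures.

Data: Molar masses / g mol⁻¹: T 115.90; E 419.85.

n(R) = 14.00 mol
n(T) = 3056 / 115.90 = 26.37 mol
n/ν for R = 14.00/2 = 7.000
n/ν for T = 26.37/3 = 8.790
Smallest n/ν is R → limiting reagent.
n(E) = (2/2) × 14.00 = 14.00 mol
mass = 14.00 × 419.85 = 5878 g

5880 g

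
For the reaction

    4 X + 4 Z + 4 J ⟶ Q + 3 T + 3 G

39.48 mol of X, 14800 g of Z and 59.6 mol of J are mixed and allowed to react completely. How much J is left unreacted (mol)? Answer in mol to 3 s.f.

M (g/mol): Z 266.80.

20.1 mol

n(X) = 39.48 mol
n(Z) = 14800 / 266.80 = 55.47 mol
n(J) = 59.60 mol
n/ν → X: 9.870, Z: 13.87, J: 14.90; X is limiting.
J consumed = (4/4) × 39.48 = 39.48 mol
J remaining = 59.60 − 39.48 = 20.12 mol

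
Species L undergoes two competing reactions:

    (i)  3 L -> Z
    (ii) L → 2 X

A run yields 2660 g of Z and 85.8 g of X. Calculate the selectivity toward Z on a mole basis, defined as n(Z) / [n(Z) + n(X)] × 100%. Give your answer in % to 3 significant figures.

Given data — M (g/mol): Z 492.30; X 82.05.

n(Z) = 2660 / 492.30 = 5.403 mol
n(X) = 85.8 / 82.05 = 1.046 mol
selectivity = 5.403/(5.403+1.046) × 100 = 83.78 %

83.8 %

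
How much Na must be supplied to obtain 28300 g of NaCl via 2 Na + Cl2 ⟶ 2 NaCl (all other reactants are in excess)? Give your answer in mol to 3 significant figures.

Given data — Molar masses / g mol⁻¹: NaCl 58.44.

n(NaCl) = 28300 / 58.44 = 484.3 mol
n(Na) = (2/2) × 484.3 = 484.3 mol

484 mol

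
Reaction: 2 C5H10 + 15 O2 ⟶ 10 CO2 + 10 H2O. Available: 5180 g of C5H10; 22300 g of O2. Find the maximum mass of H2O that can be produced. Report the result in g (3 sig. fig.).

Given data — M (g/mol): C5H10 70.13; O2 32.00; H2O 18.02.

6660 g

n(C5H10) = 5180 / 70.13 = 73.86 mol
n(O2) = 22300 / 32.00 = 696.9 mol
n/ν → C5H10: 36.93, O2: 46.46; C5H10 is limiting.
n(H2O) = (10/2) × 73.86 = 369.3 mol
mass = 369.3 × 18.02 = 6655 g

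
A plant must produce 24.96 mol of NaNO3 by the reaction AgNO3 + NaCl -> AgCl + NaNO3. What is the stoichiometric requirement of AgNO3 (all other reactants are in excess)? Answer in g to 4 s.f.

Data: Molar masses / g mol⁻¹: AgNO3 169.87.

4240 g

n(NaNO3) = 24.96 mol
n(AgNO3) = (1/1) × 24.96 = 24.96 mol
mass = 24.96 × 169.87 = 4240 g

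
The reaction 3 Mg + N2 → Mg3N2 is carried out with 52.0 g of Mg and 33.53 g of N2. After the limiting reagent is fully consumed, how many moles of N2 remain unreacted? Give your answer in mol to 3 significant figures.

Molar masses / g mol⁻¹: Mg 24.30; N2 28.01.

0.484 mol

n(Mg) = 52.00 / 24.30 = 2.140 mol
n(N2) = 33.53 / 28.01 = 1.197 mol
n/ν → Mg: 0.7133, N2: 1.197; Mg is limiting.
N2 consumed = (1/3) × 2.140 = 0.7133 mol
N2 remaining = 1.197 − 0.7133 = 0.4837 mol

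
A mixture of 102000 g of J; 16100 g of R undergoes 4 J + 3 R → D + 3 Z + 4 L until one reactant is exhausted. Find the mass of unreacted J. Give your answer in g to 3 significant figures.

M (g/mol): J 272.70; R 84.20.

32500 g

n(J) = 102000 / 272.70 = 374.0 mol
n(R) = 16100 / 84.20 = 191.2 mol
n/ν → J: 93.50, R: 63.73; R is limiting.
J consumed = (4/3) × 191.2 = 254.9 mol
J remaining = 374.0 − 254.9 = 119.1 mol
mass = 119.1 × 272.70 = 32480 g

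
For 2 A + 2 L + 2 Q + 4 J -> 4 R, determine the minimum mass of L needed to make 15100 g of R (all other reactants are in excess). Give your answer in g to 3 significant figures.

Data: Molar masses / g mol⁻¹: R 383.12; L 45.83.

n(R) = 15100 / 383.12 = 39.41 mol
n(L) = (2/4) × 39.41 = 19.71 mol
mass = 19.71 × 45.83 = 903.3 g

903 g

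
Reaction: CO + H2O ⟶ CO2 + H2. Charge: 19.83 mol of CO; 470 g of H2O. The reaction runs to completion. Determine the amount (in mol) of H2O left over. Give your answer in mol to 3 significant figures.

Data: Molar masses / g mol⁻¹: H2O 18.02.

n(CO) = 19.83 mol
n(H2O) = 470.0 / 18.02 = 26.08 mol
n/ν for CO = 19.83/1 = 19.83
n/ν for H2O = 26.08/1 = 26.08
Smallest n/ν is CO → limiting reagent.
H2O consumed = (1/1) × 19.83 = 19.83 mol
H2O remaining = 26.08 − 19.83 = 6.250 mol

6.25 mol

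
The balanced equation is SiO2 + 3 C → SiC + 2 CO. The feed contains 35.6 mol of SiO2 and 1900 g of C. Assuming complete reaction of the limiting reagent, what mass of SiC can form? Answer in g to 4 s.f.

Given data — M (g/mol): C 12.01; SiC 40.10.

1428 g

n(SiO2) = 35.60 mol
n(C) = 1900 / 12.01 = 158.2 mol
n/ν for SiO2 = 35.60/1 = 35.60
n/ν for C = 158.2/3 = 52.73
Smallest n/ν is SiO2 → limiting reagent.
n(SiC) = (1/1) × 35.60 = 35.60 mol
mass = 35.60 × 40.10 = 1428 g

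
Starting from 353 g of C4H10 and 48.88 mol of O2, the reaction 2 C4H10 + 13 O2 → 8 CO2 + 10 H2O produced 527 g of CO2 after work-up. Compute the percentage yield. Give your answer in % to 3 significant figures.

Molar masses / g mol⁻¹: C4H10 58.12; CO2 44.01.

49.3 %

n(C4H10) = 353.0 / 58.12 = 6.074 mol
n(O2) = 48.88 mol
n/ν for C4H10 = 6.074/2 = 3.037
n/ν for O2 = 48.88/13 = 3.760
Smallest n/ν is C4H10 → limiting reagent.
theoretical n(CO2) = (8/2) × 6.074 = 24.30 mol → 1069 g
% yield = 527 / 1069 × 100 = 49.30 %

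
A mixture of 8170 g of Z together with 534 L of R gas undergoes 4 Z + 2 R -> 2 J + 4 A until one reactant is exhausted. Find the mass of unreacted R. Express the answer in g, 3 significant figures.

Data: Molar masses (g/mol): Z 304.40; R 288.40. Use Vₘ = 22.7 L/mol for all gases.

n(Z) = 8170 / 304.40 = 26.84 mol
n(R) = 534.0 / 22.7 = 23.52 mol
n/ν for Z = 26.84/4 = 6.710
n/ν for R = 23.52/2 = 11.76
Smallest n/ν is Z → limiting reagent.
R consumed = (2/4) × 26.84 = 13.42 mol
R remaining = 23.52 − 13.42 = 10.10 mol
mass = 10.10 × 288.40 = 2913 g

2910 g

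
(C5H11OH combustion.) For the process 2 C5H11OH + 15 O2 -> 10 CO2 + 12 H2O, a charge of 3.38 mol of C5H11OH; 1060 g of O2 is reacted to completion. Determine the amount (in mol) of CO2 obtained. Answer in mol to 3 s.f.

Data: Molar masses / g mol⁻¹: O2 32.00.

16.9 mol

n(C5H11OH) = 3.380 mol
n(O2) = 1060 / 32.00 = 33.13 mol
n/ν for C5H11OH = 3.380/2 = 1.690
n/ν for O2 = 33.13/15 = 2.209
Smallest n/ν is C5H11OH → limiting reagent.
n(CO2) = (10/2) × 3.380 = 16.90 mol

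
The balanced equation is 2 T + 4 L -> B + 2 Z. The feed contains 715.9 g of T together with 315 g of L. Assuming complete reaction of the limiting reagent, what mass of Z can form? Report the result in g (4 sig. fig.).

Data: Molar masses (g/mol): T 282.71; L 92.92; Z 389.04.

n(T) = 715.9 / 282.71 = 2.532 mol
n(L) = 315.0 / 92.92 = 3.390 mol
n/ν → T: 1.266, L: 0.8475; L is limiting.
n(Z) = (2/4) × 3.390 = 1.695 mol
mass = 1.695 × 389.04 = 659.4 g

659.4 g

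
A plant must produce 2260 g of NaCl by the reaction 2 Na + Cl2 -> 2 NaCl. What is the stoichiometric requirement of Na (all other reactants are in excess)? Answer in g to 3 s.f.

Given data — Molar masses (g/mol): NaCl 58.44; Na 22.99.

n(NaCl) = 2260 / 58.44 = 38.67 mol
n(Na) = (2/2) × 38.67 = 38.67 mol
mass = 38.67 × 22.99 = 889.0 g

889 g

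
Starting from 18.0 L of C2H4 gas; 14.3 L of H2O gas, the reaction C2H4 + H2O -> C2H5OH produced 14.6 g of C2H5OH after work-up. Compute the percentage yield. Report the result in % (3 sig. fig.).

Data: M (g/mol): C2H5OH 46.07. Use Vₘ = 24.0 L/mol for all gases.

n(C2H4) = 18.00 / 24.0 = 0.7500 mol
n(H2O) = 14.30 / 24.0 = 0.5958 mol
n/ν for C2H4 = 0.7500/1 = 0.7500
n/ν for H2O = 0.5958/1 = 0.5958
Smallest n/ν is H2O → limiting reagent.
theoretical n(C2H5OH) = (1/1) × 0.5958 = 0.5958 mol → 27.45 g
% yield = 14.6 / 27.45 × 100 = 53.19 %

53.2 %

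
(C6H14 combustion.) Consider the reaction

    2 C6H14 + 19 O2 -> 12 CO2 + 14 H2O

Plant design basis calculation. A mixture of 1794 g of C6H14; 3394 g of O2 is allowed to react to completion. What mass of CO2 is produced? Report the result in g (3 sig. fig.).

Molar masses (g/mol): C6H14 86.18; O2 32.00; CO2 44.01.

n(C6H14) = 1794 / 86.18 = 20.82 mol
n(O2) = 3394 / 32.00 = 106.1 mol
n/ν for C6H14 = 20.82/2 = 10.41
n/ν for O2 = 106.1/19 = 5.584
Smallest n/ν is O2 → limiting reagent.
n(CO2) = (12/19) × 106.1 = 67.01 mol
mass = 67.01 × 44.01 = 2949 g

2950 g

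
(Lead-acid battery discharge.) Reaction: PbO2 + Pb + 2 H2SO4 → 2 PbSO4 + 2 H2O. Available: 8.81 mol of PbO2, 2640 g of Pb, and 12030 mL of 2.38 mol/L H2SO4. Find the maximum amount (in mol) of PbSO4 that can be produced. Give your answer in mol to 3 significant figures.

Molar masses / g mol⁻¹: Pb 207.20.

n(PbO2) = 8.810 mol
n(Pb) = 2640 / 207.20 = 12.74 mol
n(H2SO4) = 2.38 × 12030/1000 = 28.63 mol
n/ν for PbO2 = 8.810/1 = 8.810
n/ν for Pb = 12.74/1 = 12.74
n/ν for H2SO4 = 28.63/2 = 14.32
Smallest n/ν is PbO2 → limiting reagent.
n(PbSO4) = (2/1) × 8.810 = 17.62 mol

17.6 mol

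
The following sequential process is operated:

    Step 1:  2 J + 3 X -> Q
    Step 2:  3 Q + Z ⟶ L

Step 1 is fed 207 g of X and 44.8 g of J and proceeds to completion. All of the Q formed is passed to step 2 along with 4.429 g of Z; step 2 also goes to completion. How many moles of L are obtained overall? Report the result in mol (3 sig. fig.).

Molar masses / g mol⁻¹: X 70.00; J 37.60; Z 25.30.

Step 1:
n(X) = 207.0 / 70.00 = 2.957 mol
n(J) = 44.80 / 37.60 = 1.191 mol
n/ν for X = 2.957/3 = 0.9857
n/ν for J = 1.191/2 = 0.5955
Smallest n/ν is J → limiting reagent.
n(Q) produced = (1/2) × 1.191 = 0.5955 mol
Step 2:
n(Q) available = 0.5955 mol
n(Z) = 4.429 / 25.30 = 0.1751 mol
n/ν for Q = 0.5955/3 = 0.1985
n/ν for Z = 0.1751/1 = 0.1751
Smallest n/ν is Z → limiting reagent.
n(L) = (1/1) × 0.1751 = 0.1751 mol

0.175 mol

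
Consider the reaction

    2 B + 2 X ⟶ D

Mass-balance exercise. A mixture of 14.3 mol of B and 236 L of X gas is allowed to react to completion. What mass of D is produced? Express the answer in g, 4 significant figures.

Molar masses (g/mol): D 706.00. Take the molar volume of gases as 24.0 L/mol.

n(B) = 14.30 mol
n(X) = 236.0 / 24.0 = 9.833 mol
n/ν for B = 14.30/2 = 7.150
n/ν for X = 9.833/2 = 4.917
Smallest n/ν is X → limiting reagent.
n(D) = (1/2) × 9.833 = 4.917 mol
mass = 4.917 × 706.00 = 3471 g

3471 g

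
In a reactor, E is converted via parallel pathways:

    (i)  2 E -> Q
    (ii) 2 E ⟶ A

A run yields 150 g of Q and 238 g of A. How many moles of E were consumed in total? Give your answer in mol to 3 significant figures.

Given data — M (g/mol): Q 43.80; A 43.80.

n(Q) = 150 / 43.80 = 3.425 mol
n(A) = 238 / 43.80 = 5.434 mol
n(E) via (i) = (2/1)×3.425 = 6.850 mol
n(E) via (ii) = (2/1)×5.434 = 10.87 mol
total n(E) = 6.850 + 10.87 = 17.72 mol

17.7 mol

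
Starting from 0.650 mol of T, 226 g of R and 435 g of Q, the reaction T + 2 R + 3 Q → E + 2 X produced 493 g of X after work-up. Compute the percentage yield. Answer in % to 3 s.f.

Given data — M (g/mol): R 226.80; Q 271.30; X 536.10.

92.3 %

n(T) = 0.6500 mol
n(R) = 226.0 / 226.80 = 0.9965 mol
n(Q) = 435.0 / 271.30 = 1.603 mol
n/ν for T = 0.6500/1 = 0.6500
n/ν for R = 0.9965/2 = 0.4983
n/ν for Q = 1.603/3 = 0.5343
Smallest n/ν is R → limiting reagent.
theoretical n(X) = (2/2) × 0.9965 = 0.9965 mol → 534.2 g
% yield = 493 / 534.2 × 100 = 92.29 %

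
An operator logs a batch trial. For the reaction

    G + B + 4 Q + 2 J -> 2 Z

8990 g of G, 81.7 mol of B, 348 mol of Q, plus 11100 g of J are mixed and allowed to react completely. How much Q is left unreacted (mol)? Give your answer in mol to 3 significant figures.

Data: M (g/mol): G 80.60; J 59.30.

21.2 mol

n(G) = 8990 / 80.60 = 111.5 mol
n(B) = 81.70 mol
n(Q) = 348.0 mol
n(J) = 11100 / 59.30 = 187.2 mol
n/ν for G = 111.5/1 = 111.5
n/ν for B = 81.70/1 = 81.70
n/ν for Q = 348.0/4 = 87.00
n/ν for J = 187.2/2 = 93.60
Smallest n/ν is B → limiting reagent.
Q consumed = (4/1) × 81.70 = 326.8 mol
Q remaining = 348.0 − 326.8 = 21.20 mol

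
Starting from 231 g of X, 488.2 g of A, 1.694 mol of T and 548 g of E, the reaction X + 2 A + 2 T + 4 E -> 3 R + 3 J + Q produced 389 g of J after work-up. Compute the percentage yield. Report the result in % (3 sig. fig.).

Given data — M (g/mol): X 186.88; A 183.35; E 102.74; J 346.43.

44.2 %

n(X) = 231.0 / 186.88 = 1.236 mol
n(A) = 488.2 / 183.35 = 2.663 mol
n(T) = 1.694 mol
n(E) = 548.0 / 102.74 = 5.334 mol
n/ν for X = 1.236/1 = 1.236
n/ν for A = 2.663/2 = 1.332
n/ν for T = 1.694/2 = 0.8470
n/ν for E = 5.334/4 = 1.334
Smallest n/ν is T → limiting reagent.
theoretical n(J) = (3/2) × 1.694 = 2.541 mol → 880.3 g
% yield = 389 / 880.3 × 100 = 44.19 %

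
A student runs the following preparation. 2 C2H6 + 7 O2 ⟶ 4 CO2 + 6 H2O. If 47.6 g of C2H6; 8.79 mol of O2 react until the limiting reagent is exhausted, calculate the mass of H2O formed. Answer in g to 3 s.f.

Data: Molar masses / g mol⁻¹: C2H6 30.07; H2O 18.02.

85.6 g

n(C2H6) = 47.60 / 30.07 = 1.583 mol
n(O2) = 8.790 mol
n/ν → C2H6: 0.7915, O2: 1.256; C2H6 is limiting.
n(H2O) = (6/2) × 1.583 = 4.749 mol
mass = 4.749 × 18.02 = 85.58 g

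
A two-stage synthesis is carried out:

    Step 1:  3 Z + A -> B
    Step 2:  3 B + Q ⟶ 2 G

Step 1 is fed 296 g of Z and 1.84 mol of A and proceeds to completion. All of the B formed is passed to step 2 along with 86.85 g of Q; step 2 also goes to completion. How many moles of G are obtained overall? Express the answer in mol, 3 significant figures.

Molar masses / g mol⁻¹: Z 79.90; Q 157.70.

0.823 mol

Step 1:
n(Z) = 296.0 / 79.90 = 3.705 mol
n(A) = 1.840 mol
n/ν → Z: 1.235, A: 1.840; Z is limiting.
n(B) produced = (1/3) × 3.705 = 1.235 mol
Step 2:
n(B) available = 1.235 mol
n(Q) = 86.85 / 157.70 = 0.5507 mol
n/ν → B: 0.4117, Q: 0.5507; B is limiting.
n(G) = (2/3) × 1.235 = 0.8233 mol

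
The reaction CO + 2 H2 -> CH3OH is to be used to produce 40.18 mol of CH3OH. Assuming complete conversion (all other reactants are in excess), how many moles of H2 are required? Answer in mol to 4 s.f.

n(CH3OH) = 40.18 mol
n(H2) = (2/1) × 40.18 = 80.36 mol

80.36 mol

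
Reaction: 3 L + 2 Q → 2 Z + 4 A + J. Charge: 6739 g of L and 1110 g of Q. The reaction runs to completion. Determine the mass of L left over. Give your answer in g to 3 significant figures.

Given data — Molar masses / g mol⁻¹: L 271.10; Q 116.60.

n(L) = 6739 / 271.10 = 24.86 mol
n(Q) = 1110 / 116.60 = 9.520 mol
n/ν for L = 24.86/3 = 8.287
n/ν for Q = 9.520/2 = 4.760
Smallest n/ν is Q → limiting reagent.
L consumed = (3/2) × 9.520 = 14.28 mol
L remaining = 24.86 − 14.28 = 10.58 mol
mass = 10.58 × 271.10 = 2868 g

2870 g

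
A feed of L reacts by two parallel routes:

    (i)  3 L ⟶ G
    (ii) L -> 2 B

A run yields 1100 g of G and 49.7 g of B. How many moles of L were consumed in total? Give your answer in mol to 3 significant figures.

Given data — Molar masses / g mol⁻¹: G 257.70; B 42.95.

13.4 mol

n(G) = 1100 / 257.70 = 4.269 mol
n(B) = 49.7 / 42.95 = 1.157 mol
n(L) via (i) = (3/1)×4.269 = 12.81 mol
n(L) via (ii) = (1/2)×1.157 = 0.5785 mol
total n(L) = 12.81 + 0.5785 = 13.39 mol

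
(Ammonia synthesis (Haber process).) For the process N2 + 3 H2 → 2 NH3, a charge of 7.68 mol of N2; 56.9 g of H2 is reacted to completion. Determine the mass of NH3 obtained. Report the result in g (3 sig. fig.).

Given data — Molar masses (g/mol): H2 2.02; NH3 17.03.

262 g

n(N2) = 7.680 mol
n(H2) = 56.90 / 2.02 = 28.17 mol
n/ν → N2: 7.680, H2: 9.390; N2 is limiting.
n(NH3) = (2/1) × 7.680 = 15.36 mol
mass = 15.36 × 17.03 = 261.6 g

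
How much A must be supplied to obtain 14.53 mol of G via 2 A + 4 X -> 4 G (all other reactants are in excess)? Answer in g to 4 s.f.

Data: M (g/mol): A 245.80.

n(G) = 14.53 mol
n(A) = (2/4) × 14.53 = 7.265 mol
mass = 7.265 × 245.80 = 1786 g

1786 g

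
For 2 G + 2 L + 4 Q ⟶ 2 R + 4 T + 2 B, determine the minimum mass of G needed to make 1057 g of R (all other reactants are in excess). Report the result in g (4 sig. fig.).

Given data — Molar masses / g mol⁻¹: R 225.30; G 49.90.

234.1 g

n(R) = 1057 / 225.30 = 4.692 mol
n(G) = (2/2) × 4.692 = 4.692 mol
mass = 4.692 × 49.90 = 234.1 g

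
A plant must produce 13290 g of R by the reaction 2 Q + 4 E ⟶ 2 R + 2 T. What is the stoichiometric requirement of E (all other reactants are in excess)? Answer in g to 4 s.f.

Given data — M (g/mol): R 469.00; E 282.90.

n(R) = 13290 / 469.00 = 28.34 mol
n(E) = (4/2) × 28.34 = 56.68 mol
mass = 56.68 × 282.90 = 16030 g

16030 g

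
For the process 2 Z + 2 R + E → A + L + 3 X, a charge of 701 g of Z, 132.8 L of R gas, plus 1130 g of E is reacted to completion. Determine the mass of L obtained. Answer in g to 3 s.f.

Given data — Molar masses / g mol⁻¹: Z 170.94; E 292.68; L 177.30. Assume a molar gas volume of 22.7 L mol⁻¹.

364 g

n(Z) = 701.0 / 170.94 = 4.101 mol
n(R) = 132.8 / 22.7 = 5.850 mol
n(E) = 1130 / 292.68 = 3.861 mol
n/ν for Z = 4.101/2 = 2.051
n/ν for R = 5.850/2 = 2.925
n/ν for E = 3.861/1 = 3.861
Smallest n/ν is Z → limiting reagent.
n(L) = (1/2) × 4.101 = 2.051 mol
mass = 2.051 × 177.30 = 363.6 g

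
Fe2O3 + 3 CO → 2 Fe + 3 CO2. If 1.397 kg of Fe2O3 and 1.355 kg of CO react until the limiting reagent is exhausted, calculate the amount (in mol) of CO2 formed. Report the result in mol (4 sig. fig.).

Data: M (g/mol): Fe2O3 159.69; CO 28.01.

n(Fe2O3) = 1.397×1000 / 159.69 = 8.748 mol
n(CO) = 1.355×1000 / 28.01 = 48.38 mol
n/ν → Fe2O3: 8.748, CO: 16.13; Fe2O3 is limiting.
n(CO2) = (3/1) × 8.748 = 26.24 mol

26.24 mol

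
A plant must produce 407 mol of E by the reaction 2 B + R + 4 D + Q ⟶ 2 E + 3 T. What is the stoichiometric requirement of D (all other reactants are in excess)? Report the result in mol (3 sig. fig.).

n(E) = 407.0 mol
n(D) = (4/2) × 407.0 = 814.0 mol

814 mol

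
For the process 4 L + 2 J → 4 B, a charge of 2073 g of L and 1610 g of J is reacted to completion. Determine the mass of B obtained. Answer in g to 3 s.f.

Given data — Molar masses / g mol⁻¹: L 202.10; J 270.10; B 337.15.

3460 g

n(L) = 2073 / 202.10 = 10.26 mol
n(J) = 1610 / 270.10 = 5.961 mol
n/ν for L = 10.26/4 = 2.565
n/ν for J = 5.961/2 = 2.981
Smallest n/ν is L → limiting reagent.
n(B) = (4/4) × 10.26 = 10.26 mol
mass = 10.26 × 337.15 = 3459 g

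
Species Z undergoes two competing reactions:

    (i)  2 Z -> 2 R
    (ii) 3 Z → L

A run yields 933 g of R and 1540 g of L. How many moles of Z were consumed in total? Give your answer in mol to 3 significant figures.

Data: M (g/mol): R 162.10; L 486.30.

n(R) = 933 / 162.10 = 5.756 mol
n(L) = 1540 / 486.30 = 3.167 mol
n(Z) via (i) = (2/2)×5.756 = 5.756 mol
n(Z) via (ii) = (3/1)×3.167 = 9.501 mol
total n(Z) = 5.756 + 9.501 = 15.26 mol

15.3 mol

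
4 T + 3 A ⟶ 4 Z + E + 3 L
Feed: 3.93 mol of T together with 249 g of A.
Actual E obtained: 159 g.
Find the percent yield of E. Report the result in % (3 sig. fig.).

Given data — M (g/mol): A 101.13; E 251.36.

77.1 %

n(T) = 3.930 mol
n(A) = 249.0 / 101.13 = 2.462 mol
n/ν for T = 3.930/4 = 0.9825
n/ν for A = 2.462/3 = 0.8207
Smallest n/ν is A → limiting reagent.
theoretical n(E) = (1/3) × 2.462 = 0.8207 mol → 206.3 g
% yield = 159 / 206.3 × 100 = 77.07 %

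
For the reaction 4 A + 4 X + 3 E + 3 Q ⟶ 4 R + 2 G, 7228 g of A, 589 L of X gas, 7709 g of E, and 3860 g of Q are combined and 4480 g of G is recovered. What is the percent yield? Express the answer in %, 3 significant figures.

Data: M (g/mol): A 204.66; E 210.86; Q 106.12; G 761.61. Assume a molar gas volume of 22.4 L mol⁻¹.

n(A) = 7228 / 204.66 = 35.32 mol
n(X) = 589.0 / 22.4 = 26.29 mol
n(E) = 7709 / 210.86 = 36.56 mol
n(Q) = 3860 / 106.12 = 36.37 mol
n/ν → A: 8.830, X: 6.573, E: 12.19, Q: 12.12; X is limiting.
theoretical n(G) = (2/4) × 26.29 = 13.15 mol → 10020 g
% yield = 4480 / 10020 × 100 = 44.71 %

44.7 %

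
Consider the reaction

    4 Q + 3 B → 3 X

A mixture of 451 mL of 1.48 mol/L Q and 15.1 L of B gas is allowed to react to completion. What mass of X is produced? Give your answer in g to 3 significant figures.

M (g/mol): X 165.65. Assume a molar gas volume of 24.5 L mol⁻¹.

n(Q) = 1.48 × 451.0/1000 = 0.6675 mol
n(B) = 15.10 / 24.5 = 0.6163 mol
n/ν for Q = 0.6675/4 = 0.1669
n/ν for B = 0.6163/3 = 0.2054
Smallest n/ν is Q → limiting reagent.
n(X) = (3/4) × 0.6675 = 0.5006 mol
mass = 0.5006 × 165.65 = 82.92 g

82.9 g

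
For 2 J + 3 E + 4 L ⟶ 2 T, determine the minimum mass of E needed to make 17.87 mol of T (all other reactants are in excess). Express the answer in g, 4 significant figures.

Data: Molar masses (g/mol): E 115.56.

3098 g

n(T) = 17.87 mol
n(E) = (3/2) × 17.87 = 26.81 mol
mass = 26.81 × 115.56 = 3098 g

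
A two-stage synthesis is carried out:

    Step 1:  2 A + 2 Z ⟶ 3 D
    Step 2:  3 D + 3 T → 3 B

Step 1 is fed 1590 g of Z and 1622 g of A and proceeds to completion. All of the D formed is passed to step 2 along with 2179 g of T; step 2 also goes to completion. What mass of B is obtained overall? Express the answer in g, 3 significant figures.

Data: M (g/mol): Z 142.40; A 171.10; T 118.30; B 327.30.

4650 g

Step 1:
n(Z) = 1590 / 142.40 = 11.17 mol
n(A) = 1622 / 171.10 = 9.480 mol
n/ν for Z = 11.17/2 = 5.585
n/ν for A = 9.480/2 = 4.740
Smallest n/ν is A → limiting reagent.
n(D) produced = (3/2) × 9.480 = 14.22 mol
Step 2:
n(D) available = 14.22 mol
n(T) = 2179 / 118.30 = 18.42 mol
n/ν for D = 14.22/3 = 4.740
n/ν for T = 18.42/3 = 6.140
Smallest n/ν is D → limiting reagent.
n(B) = (3/3) × 14.22 = 14.22 mol
mass = 14.22 × 327.30 = 4654 g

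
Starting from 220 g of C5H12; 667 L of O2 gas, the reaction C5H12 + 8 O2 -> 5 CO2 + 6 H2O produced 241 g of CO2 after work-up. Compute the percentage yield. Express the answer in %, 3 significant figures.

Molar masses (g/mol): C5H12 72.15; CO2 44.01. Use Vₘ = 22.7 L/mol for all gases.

n(C5H12) = 220.0 / 72.15 = 3.049 mol
n(O2) = 667.0 / 22.7 = 29.38 mol
n/ν for C5H12 = 3.049/1 = 3.049
n/ν for O2 = 29.38/8 = 3.673
Smallest n/ν is C5H12 → limiting reagent.
theoretical n(CO2) = (5/1) × 3.049 = 15.25 mol → 671.2 g
% yield = 241 / 671.2 × 100 = 35.91 %

35.9 %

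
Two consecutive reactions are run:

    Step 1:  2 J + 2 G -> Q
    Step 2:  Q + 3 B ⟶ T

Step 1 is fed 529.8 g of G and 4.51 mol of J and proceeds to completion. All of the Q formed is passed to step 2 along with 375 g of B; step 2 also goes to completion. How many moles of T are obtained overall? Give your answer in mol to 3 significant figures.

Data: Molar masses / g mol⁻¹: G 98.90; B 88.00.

1.42 mol

Step 1:
n(G) = 529.8 / 98.90 = 5.357 mol
n(J) = 4.510 mol
n/ν for G = 5.357/2 = 2.679
n/ν for J = 4.510/2 = 2.255
Smallest n/ν is J → limiting reagent.
n(Q) produced = (1/2) × 4.510 = 2.255 mol
Step 2:
n(Q) available = 2.255 mol
n(B) = 375.0 / 88.00 = 4.261 mol
n/ν for Q = 2.255/1 = 2.255
n/ν for B = 4.261/3 = 1.420
Smallest n/ν is B → limiting reagent.
n(T) = (1/3) × 4.261 = 1.420 mol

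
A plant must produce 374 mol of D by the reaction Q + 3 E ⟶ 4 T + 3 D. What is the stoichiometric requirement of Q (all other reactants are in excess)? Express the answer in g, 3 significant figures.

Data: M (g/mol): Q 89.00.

n(D) = 374.0 mol
n(Q) = (1/3) × 374.0 = 124.7 mol
mass = 124.7 × 89.00 = 11100 g

11100 g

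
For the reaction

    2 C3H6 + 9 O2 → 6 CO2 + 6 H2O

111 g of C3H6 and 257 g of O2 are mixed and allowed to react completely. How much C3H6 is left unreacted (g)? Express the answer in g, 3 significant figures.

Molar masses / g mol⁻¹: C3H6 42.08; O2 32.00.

n(C3H6) = 111.0 / 42.08 = 2.638 mol
n(O2) = 257.0 / 32.00 = 8.031 mol
n/ν → C3H6: 1.319, O2: 0.8923; O2 is limiting.
C3H6 consumed = (2/9) × 8.031 = 1.785 mol
C3H6 remaining = 2.638 − 1.785 = 0.8530 mol
mass = 0.8530 × 42.08 = 35.89 g

35.9 g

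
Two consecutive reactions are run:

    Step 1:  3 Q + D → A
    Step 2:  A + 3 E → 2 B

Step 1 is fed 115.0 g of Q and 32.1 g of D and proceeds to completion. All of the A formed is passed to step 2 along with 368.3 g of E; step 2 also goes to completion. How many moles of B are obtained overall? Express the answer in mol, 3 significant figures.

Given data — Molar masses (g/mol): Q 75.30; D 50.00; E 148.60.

1.02 mol

Step 1:
n(Q) = 115.0 / 75.30 = 1.527 mol
n(D) = 32.10 / 50.00 = 0.6420 mol
n/ν for Q = 1.527/3 = 0.5090
n/ν for D = 0.6420/1 = 0.6420
Smallest n/ν is Q → limiting reagent.
n(A) produced = (1/3) × 1.527 = 0.5090 mol
Step 2:
n(A) available = 0.5090 mol
n(E) = 368.3 / 148.60 = 2.478 mol
n/ν for A = 0.5090/1 = 0.5090
n/ν for E = 2.478/3 = 0.8260
Smallest n/ν is A → limiting reagent.
n(B) = (2/1) × 0.5090 = 1.018 mol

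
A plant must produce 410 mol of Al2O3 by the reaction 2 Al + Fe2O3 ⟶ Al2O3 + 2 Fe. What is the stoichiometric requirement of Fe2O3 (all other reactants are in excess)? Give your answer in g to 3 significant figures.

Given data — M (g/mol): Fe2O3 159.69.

n(Al2O3) = 410.0 mol
n(Fe2O3) = (1/1) × 410.0 = 410.0 mol
mass = 410.0 × 159.69 = 65470 g

65500 g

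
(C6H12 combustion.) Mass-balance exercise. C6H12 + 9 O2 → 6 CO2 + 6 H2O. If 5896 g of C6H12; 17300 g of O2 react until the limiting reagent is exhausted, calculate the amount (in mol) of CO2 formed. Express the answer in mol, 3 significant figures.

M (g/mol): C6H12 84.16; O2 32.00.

n(C6H12) = 5896 / 84.16 = 70.06 mol
n(O2) = 17300 / 32.00 = 540.6 mol
n/ν → C6H12: 70.06, O2: 60.07; O2 is limiting.
n(CO2) = (6/9) × 540.6 = 360.4 mol

360 mol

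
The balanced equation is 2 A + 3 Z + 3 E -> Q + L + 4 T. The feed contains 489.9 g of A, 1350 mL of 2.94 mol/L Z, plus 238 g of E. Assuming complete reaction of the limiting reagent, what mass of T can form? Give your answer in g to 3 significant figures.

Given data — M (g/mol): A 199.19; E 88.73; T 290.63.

1040 g

n(A) = 489.9 / 199.19 = 2.459 mol
n(Z) = 2.94 × 1350/1000 = 3.969 mol
n(E) = 238.0 / 88.73 = 2.682 mol
n/ν for A = 2.459/2 = 1.230
n/ν for Z = 3.969/3 = 1.323
n/ν for E = 2.682/3 = 0.8940
Smallest n/ν is E → limiting reagent.
n(T) = (4/3) × 2.682 = 3.576 mol
mass = 3.576 × 290.63 = 1039 g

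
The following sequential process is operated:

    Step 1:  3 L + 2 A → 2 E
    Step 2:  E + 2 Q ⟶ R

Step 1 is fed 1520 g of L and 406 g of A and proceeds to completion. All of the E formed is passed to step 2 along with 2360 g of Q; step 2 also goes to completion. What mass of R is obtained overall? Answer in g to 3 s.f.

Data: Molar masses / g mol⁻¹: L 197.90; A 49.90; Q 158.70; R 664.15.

Step 1:
n(L) = 1520 / 197.90 = 7.681 mol
n(A) = 406.0 / 49.90 = 8.136 mol
n/ν for L = 7.681/3 = 2.560
n/ν for A = 8.136/2 = 4.068
Smallest n/ν is L → limiting reagent.
n(E) produced = (2/3) × 7.681 = 5.121 mol
Step 2:
n(E) available = 5.121 mol
n(Q) = 2360 / 158.70 = 14.87 mol
n/ν for E = 5.121/1 = 5.121
n/ν for Q = 14.87/2 = 7.435
Smallest n/ν is E → limiting reagent.
n(R) = (1/1) × 5.121 = 5.121 mol
mass = 5.121 × 664.15 = 3401 g

3400 g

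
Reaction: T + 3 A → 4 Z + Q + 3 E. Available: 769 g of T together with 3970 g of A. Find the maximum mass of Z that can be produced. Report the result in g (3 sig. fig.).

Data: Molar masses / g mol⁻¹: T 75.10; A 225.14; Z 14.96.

352 g

n(T) = 769.0 / 75.10 = 10.24 mol
n(A) = 3970 / 225.14 = 17.63 mol
n/ν for T = 10.24/1 = 10.24
n/ν for A = 17.63/3 = 5.877
Smallest n/ν is A → limiting reagent.
n(Z) = (4/3) × 17.63 = 23.51 mol
mass = 23.51 × 14.96 = 351.7 g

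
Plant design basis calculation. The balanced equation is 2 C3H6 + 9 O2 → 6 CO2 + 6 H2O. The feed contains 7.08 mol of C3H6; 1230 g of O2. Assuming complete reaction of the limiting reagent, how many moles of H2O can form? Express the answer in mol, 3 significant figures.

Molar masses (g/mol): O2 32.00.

n(C3H6) = 7.080 mol
n(O2) = 1230 / 32.00 = 38.44 mol
n/ν for C3H6 = 7.080/2 = 3.540
n/ν for O2 = 38.44/9 = 4.271
Smallest n/ν is C3H6 → limiting reagent.
n(H2O) = (6/2) × 7.080 = 21.24 mol

21.2 mol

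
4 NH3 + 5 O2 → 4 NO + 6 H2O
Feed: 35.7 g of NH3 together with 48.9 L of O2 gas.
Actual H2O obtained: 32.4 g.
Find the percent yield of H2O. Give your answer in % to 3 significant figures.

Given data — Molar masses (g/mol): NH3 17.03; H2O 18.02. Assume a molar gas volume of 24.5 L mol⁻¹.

75.1 %

n(NH3) = 35.70 / 17.03 = 2.096 mol
n(O2) = 48.90 / 24.5 = 1.996 mol
n/ν for NH3 = 2.096/4 = 0.5240
n/ν for O2 = 1.996/5 = 0.3992
Smallest n/ν is O2 → limiting reagent.
theoretical n(H2O) = (6/5) × 1.996 = 2.395 mol → 43.16 g
% yield = 32.4 / 43.16 × 100 = 75.07 %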